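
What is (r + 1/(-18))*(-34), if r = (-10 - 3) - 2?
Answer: 4607/9 ≈ 511.89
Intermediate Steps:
r = -15 (r = -13 - 2 = -15)
(r + 1/(-18))*(-34) = (-15 + 1/(-18))*(-34) = (-15 - 1/18)*(-34) = -271/18*(-34) = 4607/9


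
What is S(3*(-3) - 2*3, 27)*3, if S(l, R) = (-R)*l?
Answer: 1215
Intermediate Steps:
S(l, R) = -R*l
S(3*(-3) - 2*3, 27)*3 = -1*27*(3*(-3) - 2*3)*3 = -1*27*(-9 - 6)*3 = -1*27*(-15)*3 = 405*3 = 1215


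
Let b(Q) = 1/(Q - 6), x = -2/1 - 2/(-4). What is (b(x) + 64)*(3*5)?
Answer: 958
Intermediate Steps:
x = -3/2 (x = -2*1 - 2*(-¼) = -2 + ½ = -3/2 ≈ -1.5000)
b(Q) = 1/(-6 + Q)
(b(x) + 64)*(3*5) = (1/(-6 - 3/2) + 64)*(3*5) = (1/(-15/2) + 64)*15 = (-2/15 + 64)*15 = (958/15)*15 = 958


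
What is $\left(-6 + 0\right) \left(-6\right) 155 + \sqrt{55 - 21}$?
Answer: $5580 + \sqrt{34} \approx 5585.8$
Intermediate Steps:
$\left(-6 + 0\right) \left(-6\right) 155 + \sqrt{55 - 21} = \left(-6\right) \left(-6\right) 155 + \sqrt{34} = 36 \cdot 155 + \sqrt{34} = 5580 + \sqrt{34}$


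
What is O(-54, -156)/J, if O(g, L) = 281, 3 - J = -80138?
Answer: 281/80141 ≈ 0.0035063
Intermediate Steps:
J = 80141 (J = 3 - 1*(-80138) = 3 + 80138 = 80141)
O(-54, -156)/J = 281/80141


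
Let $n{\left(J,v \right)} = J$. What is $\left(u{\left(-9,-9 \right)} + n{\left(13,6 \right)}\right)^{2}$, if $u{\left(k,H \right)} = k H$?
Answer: $8836$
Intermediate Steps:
$u{\left(k,H \right)} = H k$
$\left(u{\left(-9,-9 \right)} + n{\left(13,6 \right)}\right)^{2} = \left(\left(-9\right) \left(-9\right) + 13\right)^{2} = \left(81 + 13\right)^{2} = 94^{2} = 8836$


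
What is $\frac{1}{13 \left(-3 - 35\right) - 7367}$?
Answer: $- \frac{1}{7861} \approx -0.00012721$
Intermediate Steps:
$\frac{1}{13 \left(-3 - 35\right) - 7367} = \frac{1}{13 \left(-38\right) - 7367} = \frac{1}{-494 - 7367} = \frac{1}{-7861} = - \frac{1}{7861}$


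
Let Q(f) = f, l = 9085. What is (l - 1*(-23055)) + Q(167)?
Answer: 32307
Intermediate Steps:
(l - 1*(-23055)) + Q(167) = (9085 - 1*(-23055)) + 167 = (9085 + 23055) + 167 = 32140 + 167 = 32307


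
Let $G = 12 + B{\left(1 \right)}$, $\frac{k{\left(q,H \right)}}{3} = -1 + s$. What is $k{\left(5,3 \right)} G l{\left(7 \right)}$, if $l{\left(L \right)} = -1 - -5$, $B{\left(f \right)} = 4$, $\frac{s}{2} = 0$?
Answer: $-192$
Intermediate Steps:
$s = 0$ ($s = 2 \cdot 0 = 0$)
$k{\left(q,H \right)} = -3$ ($k{\left(q,H \right)} = 3 \left(-1 + 0\right) = 3 \left(-1\right) = -3$)
$l{\left(L \right)} = 4$ ($l{\left(L \right)} = -1 + 5 = 4$)
$G = 16$ ($G = 12 + 4 = 16$)
$k{\left(5,3 \right)} G l{\left(7 \right)} = \left(-3\right) 16 \cdot 4 = \left(-48\right) 4 = -192$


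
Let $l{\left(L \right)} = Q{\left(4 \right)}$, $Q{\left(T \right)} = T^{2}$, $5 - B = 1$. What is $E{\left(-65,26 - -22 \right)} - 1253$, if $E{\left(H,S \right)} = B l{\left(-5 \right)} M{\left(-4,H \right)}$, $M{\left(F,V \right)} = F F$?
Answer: $-229$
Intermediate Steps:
$B = 4$ ($B = 5 - 1 = 4$)
$M{\left(F,V \right)} = F^{2}$
$l{\left(L \right)} = 16$ ($l{\left(L \right)} = 4^{2} = 16$)
$E{\left(H,S \right)} = 1024$ ($E{\left(H,S \right)} = 4 \cdot 16 \left(-4\right)^{2} = 64 \cdot 16 = 1024$)
$E{\left(-65,26 - -22 \right)} - 1253 = 1024 - 1253 = -229$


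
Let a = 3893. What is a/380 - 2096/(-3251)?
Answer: 13452623/1235380 ≈ 10.889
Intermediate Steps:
a/380 - 2096/(-3251) = 3893/380 - 2096/(-3251) = 3893*(1/380) - 2096*(-1/3251) = 3893/380 + 2096/3251 = 13452623/1235380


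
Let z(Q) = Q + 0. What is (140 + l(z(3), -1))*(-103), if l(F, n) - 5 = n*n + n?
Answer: -14935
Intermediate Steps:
z(Q) = Q
l(F, n) = 5 + n + n² (l(F, n) = 5 + (n*n + n) = 5 + (n² + n) = 5 + (n + n²) = 5 + n + n²)
(140 + l(z(3), -1))*(-103) = (140 + (5 - 1 + (-1)²))*(-103) = (140 + (5 - 1 + 1))*(-103) = (140 + 5)*(-103) = 145*(-103) = -14935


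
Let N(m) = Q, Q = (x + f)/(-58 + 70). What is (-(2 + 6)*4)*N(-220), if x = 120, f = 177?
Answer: -792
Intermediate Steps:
Q = 99/4 (Q = (120 + 177)/(-58 + 70) = 297/12 = 297*(1/12) = 99/4 ≈ 24.750)
N(m) = 99/4
(-(2 + 6)*4)*N(-220) = (-(2 + 6)*4)*(99/4) = (-1*8*4)*(99/4) = -8*4*(99/4) = -32*99/4 = -792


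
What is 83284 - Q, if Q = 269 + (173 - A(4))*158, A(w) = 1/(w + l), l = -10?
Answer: 166964/3 ≈ 55655.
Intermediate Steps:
A(w) = 1/(-10 + w) (A(w) = 1/(w - 10) = 1/(-10 + w))
Q = 82888/3 (Q = 269 + (173 - 1/(-10 + 4))*158 = 269 + (173 - 1/(-6))*158 = 269 + (173 - 1*(-⅙))*158 = 269 + (173 + ⅙)*158 = 269 + (1039/6)*158 = 269 + 82081/3 = 82888/3 ≈ 27629.)
83284 - Q = 83284 - 1*82888/3 = 83284 - 82888/3 = 166964/3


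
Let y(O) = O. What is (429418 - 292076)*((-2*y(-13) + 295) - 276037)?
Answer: -37867386872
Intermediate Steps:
(429418 - 292076)*((-2*y(-13) + 295) - 276037) = (429418 - 292076)*((-2*(-13) + 295) - 276037) = 137342*((26 + 295) - 276037) = 137342*(321 - 276037) = 137342*(-275716) = -37867386872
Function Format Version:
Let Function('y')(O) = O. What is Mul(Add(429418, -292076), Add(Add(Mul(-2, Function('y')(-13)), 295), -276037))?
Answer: -37867386872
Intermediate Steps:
Mul(Add(429418, -292076), Add(Add(Mul(-2, Function('y')(-13)), 295), -276037)) = Mul(Add(429418, -292076), Add(Add(Mul(-2, -13), 295), -276037)) = Mul(137342, Add(Add(26, 295), -276037)) = Mul(137342, Add(321, -276037)) = Mul(137342, -275716) = -37867386872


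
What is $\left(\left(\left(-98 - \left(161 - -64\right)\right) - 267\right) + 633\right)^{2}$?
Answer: $1849$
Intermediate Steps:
$\left(\left(\left(-98 - \left(161 - -64\right)\right) - 267\right) + 633\right)^{2} = \left(\left(\left(-98 - \left(161 + 64\right)\right) - 267\right) + 633\right)^{2} = \left(\left(\left(-98 - 225\right) - 267\right) + 633\right)^{2} = \left(\left(-323 - 267\right) + 633\right)^{2} = \left(-590 + 633\right)^{2} = 43^{2} = 1849$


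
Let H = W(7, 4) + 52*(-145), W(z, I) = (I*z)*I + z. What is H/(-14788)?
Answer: 7421/14788 ≈ 0.50183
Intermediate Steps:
W(z, I) = z + z*I**2 (W(z, I) = z*I**2 + z = z + z*I**2)
H = -7421 (H = 7*(1 + 4**2) + 52*(-145) = 7*(1 + 16) - 7540 = 7*17 - 7540 = 119 - 7540 = -7421)
H/(-14788) = -7421/(-14788) = -7421*(-1/14788) = 7421/14788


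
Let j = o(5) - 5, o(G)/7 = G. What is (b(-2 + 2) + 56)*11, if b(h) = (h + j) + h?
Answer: 946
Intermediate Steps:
o(G) = 7*G
j = 30 (j = 7*5 - 5 = 35 - 5 = 30)
b(h) = 30 + 2*h (b(h) = (h + 30) + h = (30 + h) + h = 30 + 2*h)
(b(-2 + 2) + 56)*11 = ((30 + 2*(-2 + 2)) + 56)*11 = ((30 + 2*0) + 56)*11 = ((30 + 0) + 56)*11 = (30 + 56)*11 = 86*11 = 946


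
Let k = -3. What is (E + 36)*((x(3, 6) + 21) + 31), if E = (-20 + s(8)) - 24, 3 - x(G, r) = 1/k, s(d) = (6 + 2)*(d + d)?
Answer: 6640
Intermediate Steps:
s(d) = 16*d (s(d) = 8*(2*d) = 16*d)
x(G, r) = 10/3 (x(G, r) = 3 - 1/(-3) = 3 - 1*(-1/3) = 3 + 1/3 = 10/3)
E = 84 (E = (-20 + 16*8) - 24 = (-20 + 128) - 24 = 108 - 24 = 84)
(E + 36)*((x(3, 6) + 21) + 31) = (84 + 36)*((10/3 + 21) + 31) = 120*(73/3 + 31) = 120*(166/3) = 6640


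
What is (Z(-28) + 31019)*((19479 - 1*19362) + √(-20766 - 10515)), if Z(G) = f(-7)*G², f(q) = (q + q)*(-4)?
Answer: 8765991 + 74923*I*√31281 ≈ 8.766e+6 + 1.3251e+7*I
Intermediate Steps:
f(q) = -8*q (f(q) = (2*q)*(-4) = -8*q)
Z(G) = 56*G² (Z(G) = (-8*(-7))*G² = 56*G²)
(Z(-28) + 31019)*((19479 - 1*19362) + √(-20766 - 10515)) = (56*(-28)² + 31019)*((19479 - 1*19362) + √(-20766 - 10515)) = (56*784 + 31019)*((19479 - 19362) + √(-31281)) = (43904 + 31019)*(117 + I*√31281) = 74923*(117 + I*√31281) = 8765991 + 74923*I*√31281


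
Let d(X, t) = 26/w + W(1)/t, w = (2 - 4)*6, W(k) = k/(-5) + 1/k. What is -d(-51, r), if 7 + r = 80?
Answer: 4721/2190 ≈ 2.1557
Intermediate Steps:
W(k) = 1/k - k/5 (W(k) = k*(-⅕) + 1/k = -k/5 + 1/k = 1/k - k/5)
w = -12 (w = -2*6 = -12)
r = 73 (r = -7 + 80 = 73)
d(X, t) = -13/6 + 4/(5*t) (d(X, t) = 26/(-12) + (1/1 - ⅕*1)/t = 26*(-1/12) + (1 - ⅕)/t = -13/6 + 4/(5*t))
-d(-51, r) = -(24 - 65*73)/(30*73) = -(24 - 4745)/(30*73) = -(-4721)/(30*73) = -1*(-4721/2190) = 4721/2190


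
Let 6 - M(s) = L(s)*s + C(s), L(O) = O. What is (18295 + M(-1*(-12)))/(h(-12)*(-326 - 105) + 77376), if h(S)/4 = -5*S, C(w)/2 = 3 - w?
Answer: -18175/26064 ≈ -0.69732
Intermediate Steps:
C(w) = 6 - 2*w (C(w) = 2*(3 - w) = 6 - 2*w)
M(s) = -s² + 2*s (M(s) = 6 - (s*s + (6 - 2*s)) = 6 - (s² + (6 - 2*s)) = 6 - (6 + s² - 2*s) = 6 + (-6 - s² + 2*s) = -s² + 2*s)
h(S) = -20*S (h(S) = 4*(-5*S) = -20*S)
(18295 + M(-1*(-12)))/(h(-12)*(-326 - 105) + 77376) = (18295 + (-1*(-12))*(2 - (-1)*(-12)))/((-20*(-12))*(-326 - 105) + 77376) = (18295 + 12*(2 - 1*12))/(240*(-431) + 77376) = (18295 + 12*(2 - 12))/(-103440 + 77376) = (18295 + 12*(-10))/(-26064) = (18295 - 120)*(-1/26064) = 18175*(-1/26064) = -18175/26064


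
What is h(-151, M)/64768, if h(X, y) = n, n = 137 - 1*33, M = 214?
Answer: 13/8096 ≈ 0.0016057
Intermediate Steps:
n = 104 (n = 137 - 33 = 104)
h(X, y) = 104
h(-151, M)/64768 = 104/64768 = 104*(1/64768) = 13/8096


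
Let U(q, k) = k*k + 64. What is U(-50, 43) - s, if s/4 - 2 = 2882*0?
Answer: 1905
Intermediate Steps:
U(q, k) = 64 + k**2 (U(q, k) = k**2 + 64 = 64 + k**2)
s = 8 (s = 8 + 4*(2882*0) = 8 + 4*0 = 8 + 0 = 8)
U(-50, 43) - s = (64 + 43**2) - 1*8 = (64 + 1849) - 8 = 1913 - 8 = 1905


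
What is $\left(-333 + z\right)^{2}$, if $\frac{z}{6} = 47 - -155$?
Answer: $772641$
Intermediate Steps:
$z = 1212$ ($z = 6 \left(47 - -155\right) = 6 \left(47 + 155\right) = 6 \cdot 202 = 1212$)
$\left(-333 + z\right)^{2} = \left(-333 + 1212\right)^{2} = 879^{2} = 772641$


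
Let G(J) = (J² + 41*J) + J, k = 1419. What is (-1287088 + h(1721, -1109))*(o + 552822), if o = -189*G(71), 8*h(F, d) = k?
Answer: 9919764479625/8 ≈ 1.2400e+12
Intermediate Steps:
h(F, d) = 1419/8 (h(F, d) = (⅛)*1419 = 1419/8)
G(J) = J² + 42*J
o = -1516347 (o = -13419*(42 + 71) = -13419*113 = -189*8023 = -1516347)
(-1287088 + h(1721, -1109))*(o + 552822) = (-1287088 + 1419/8)*(-1516347 + 552822) = -10295285/8*(-963525) = 9919764479625/8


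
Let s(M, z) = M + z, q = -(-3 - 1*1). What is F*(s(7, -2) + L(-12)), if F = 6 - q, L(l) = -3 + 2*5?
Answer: 24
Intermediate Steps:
L(l) = 7 (L(l) = -3 + 10 = 7)
q = 4 (q = -(-3 - 1) = -1*(-4) = 4)
F = 2 (F = 6 - 1*4 = 6 - 4 = 2)
F*(s(7, -2) + L(-12)) = 2*((7 - 2) + 7) = 2*(5 + 7) = 2*12 = 24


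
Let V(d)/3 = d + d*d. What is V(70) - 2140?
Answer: 12770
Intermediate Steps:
V(d) = 3*d + 3*d**2 (V(d) = 3*(d + d*d) = 3*(d + d**2) = 3*d + 3*d**2)
V(70) - 2140 = 3*70*(1 + 70) - 2140 = 3*70*71 - 2140 = 14910 - 2140 = 12770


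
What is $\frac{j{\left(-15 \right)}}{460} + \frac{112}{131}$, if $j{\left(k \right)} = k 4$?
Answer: $\frac{2183}{3013} \approx 0.72453$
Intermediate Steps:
$j{\left(k \right)} = 4 k$
$\frac{j{\left(-15 \right)}}{460} + \frac{112}{131} = \frac{4 \left(-15\right)}{460} + \frac{112}{131} = \left(-60\right) \frac{1}{460} + 112 \cdot \frac{1}{131} = - \frac{3}{23} + \frac{112}{131} = \frac{2183}{3013}$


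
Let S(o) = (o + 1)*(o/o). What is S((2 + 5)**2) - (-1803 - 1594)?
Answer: 3447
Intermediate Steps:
S(o) = 1 + o (S(o) = (1 + o)*1 = 1 + o)
S((2 + 5)**2) - (-1803 - 1594) = (1 + (2 + 5)**2) - (-1803 - 1594) = (1 + 7**2) - 1*(-3397) = (1 + 49) + 3397 = 50 + 3397 = 3447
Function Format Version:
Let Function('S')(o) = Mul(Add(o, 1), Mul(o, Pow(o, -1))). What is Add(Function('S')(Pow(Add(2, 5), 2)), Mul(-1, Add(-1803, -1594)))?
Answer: 3447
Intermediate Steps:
Function('S')(o) = Add(1, o) (Function('S')(o) = Mul(Add(1, o), 1) = Add(1, o))
Add(Function('S')(Pow(Add(2, 5), 2)), Mul(-1, Add(-1803, -1594))) = Add(Add(1, Pow(Add(2, 5), 2)), Mul(-1, Add(-1803, -1594))) = Add(Add(1, Pow(7, 2)), Mul(-1, -3397)) = Add(Add(1, 49), 3397) = Add(50, 3397) = 3447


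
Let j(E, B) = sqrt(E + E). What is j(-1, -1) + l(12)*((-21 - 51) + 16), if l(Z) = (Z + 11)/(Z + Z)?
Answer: -161/3 + I*sqrt(2) ≈ -53.667 + 1.4142*I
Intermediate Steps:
l(Z) = (11 + Z)/(2*Z) (l(Z) = (11 + Z)/((2*Z)) = (11 + Z)*(1/(2*Z)) = (11 + Z)/(2*Z))
j(E, B) = sqrt(2)*sqrt(E) (j(E, B) = sqrt(2*E) = sqrt(2)*sqrt(E))
j(-1, -1) + l(12)*((-21 - 51) + 16) = sqrt(2)*sqrt(-1) + ((1/2)*(11 + 12)/12)*((-21 - 51) + 16) = sqrt(2)*I + ((1/2)*(1/12)*23)*(-72 + 16) = I*sqrt(2) + (23/24)*(-56) = I*sqrt(2) - 161/3 = -161/3 + I*sqrt(2)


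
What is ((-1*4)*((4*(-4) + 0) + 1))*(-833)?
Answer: -49980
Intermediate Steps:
((-1*4)*((4*(-4) + 0) + 1))*(-833) = -4*((-16 + 0) + 1)*(-833) = -4*(-16 + 1)*(-833) = -4*(-15)*(-833) = 60*(-833) = -49980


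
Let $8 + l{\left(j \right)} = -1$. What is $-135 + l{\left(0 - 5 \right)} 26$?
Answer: $-369$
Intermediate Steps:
$l{\left(j \right)} = -9$ ($l{\left(j \right)} = -8 - 1 = -9$)
$-135 + l{\left(0 - 5 \right)} 26 = -135 - 234 = -369$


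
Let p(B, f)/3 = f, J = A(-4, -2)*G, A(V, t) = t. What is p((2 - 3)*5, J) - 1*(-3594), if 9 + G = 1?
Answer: 3642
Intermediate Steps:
G = -8 (G = -9 + 1 = -8)
J = 16 (J = -2*(-8) = 16)
p(B, f) = 3*f
p((2 - 3)*5, J) - 1*(-3594) = 3*16 - 1*(-3594) = 48 + 3594 = 3642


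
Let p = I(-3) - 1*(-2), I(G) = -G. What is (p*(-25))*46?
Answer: -5750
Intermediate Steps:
p = 5 (p = -1*(-3) - 1*(-2) = 3 + 2 = 5)
(p*(-25))*46 = (5*(-25))*46 = -125*46 = -5750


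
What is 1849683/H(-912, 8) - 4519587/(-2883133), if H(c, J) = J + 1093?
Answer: 1779286054042/1058109811 ≈ 1681.6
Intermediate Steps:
H(c, J) = 1093 + J
1849683/H(-912, 8) - 4519587/(-2883133) = 1849683/(1093 + 8) - 4519587/(-2883133) = 1849683/1101 - 4519587*(-1/2883133) = 1849683*(1/1101) + 4519587/2883133 = 616561/367 + 4519587/2883133 = 1779286054042/1058109811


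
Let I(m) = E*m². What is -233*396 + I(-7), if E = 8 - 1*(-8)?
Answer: -91484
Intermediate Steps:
E = 16 (E = 8 + 8 = 16)
I(m) = 16*m²
-233*396 + I(-7) = -233*396 + 16*(-7)² = -92268 + 16*49 = -92268 + 784 = -91484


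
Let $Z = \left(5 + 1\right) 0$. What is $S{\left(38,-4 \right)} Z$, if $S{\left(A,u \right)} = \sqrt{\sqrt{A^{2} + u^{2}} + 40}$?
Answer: $0$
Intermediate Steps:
$Z = 0$ ($Z = 6 \cdot 0 = 0$)
$S{\left(A,u \right)} = \sqrt{40 + \sqrt{A^{2} + u^{2}}}$
$S{\left(38,-4 \right)} Z = \sqrt{40 + \sqrt{38^{2} + \left(-4\right)^{2}}} \cdot 0 = \sqrt{40 + \sqrt{1444 + 16}} \cdot 0 = \sqrt{40 + \sqrt{1460}} \cdot 0 = \sqrt{40 + 2 \sqrt{365}} \cdot 0 = 0$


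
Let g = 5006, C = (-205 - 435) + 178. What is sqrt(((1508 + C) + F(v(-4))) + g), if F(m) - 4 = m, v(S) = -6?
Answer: 55*sqrt(2) ≈ 77.782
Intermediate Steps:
C = -462 (C = -640 + 178 = -462)
F(m) = 4 + m
sqrt(((1508 + C) + F(v(-4))) + g) = sqrt(((1508 - 462) + (4 - 6)) + 5006) = sqrt((1046 - 2) + 5006) = sqrt(1044 + 5006) = sqrt(6050) = 55*sqrt(2)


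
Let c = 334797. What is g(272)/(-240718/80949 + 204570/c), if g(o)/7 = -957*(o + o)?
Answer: 1175770710402552/762284849 ≈ 1.5424e+6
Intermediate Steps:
g(o) = -13398*o (g(o) = 7*(-957*(o + o)) = 7*(-1914*o) = -13398*o)
g(272)/(-240718/80949 + 204570/c) = (-13398*272)/(-240718/80949 + 204570/334797) = -3644256/(-240718*1/80949 + 204570*(1/334797)) = -3644256/(-240718/80949 + 68190/111599) = -3644256/(-21343975772/9033827451) = -3644256*(-9033827451/21343975772) = 1175770710402552/762284849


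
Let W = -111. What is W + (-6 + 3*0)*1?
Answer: -117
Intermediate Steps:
W + (-6 + 3*0)*1 = -111 + (-6 + 3*0)*1 = -111 + (-6 + 0)*1 = -111 - 6*1 = -111 - 6 = -117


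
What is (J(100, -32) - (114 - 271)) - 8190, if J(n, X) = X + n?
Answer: -7965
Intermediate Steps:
(J(100, -32) - (114 - 271)) - 8190 = ((-32 + 100) - (114 - 271)) - 8190 = (68 - 1*(-157)) - 8190 = (68 + 157) - 8190 = 225 - 8190 = -7965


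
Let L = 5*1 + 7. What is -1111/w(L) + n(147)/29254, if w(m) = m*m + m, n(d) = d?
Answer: -16239131/2281812 ≈ -7.1168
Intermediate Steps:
L = 12 (L = 5 + 7 = 12)
w(m) = m + m² (w(m) = m² + m = m + m²)
-1111/w(L) + n(147)/29254 = -1111*1/(12*(1 + 12)) + 147/29254 = -1111/(12*13) + 147*(1/29254) = -1111/156 + 147/29254 = -16239131/2281812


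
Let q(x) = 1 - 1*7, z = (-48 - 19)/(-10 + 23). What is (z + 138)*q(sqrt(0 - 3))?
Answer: -10362/13 ≈ -797.08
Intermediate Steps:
z = -67/13 ≈ -5.1538
q(x) = -6 (q(x) = 1 - 7 = -6)
(z + 138)*q(sqrt(0 - 3)) = (-67/13 + 138)*(-6) = (1727/13)*(-6) = -10362/13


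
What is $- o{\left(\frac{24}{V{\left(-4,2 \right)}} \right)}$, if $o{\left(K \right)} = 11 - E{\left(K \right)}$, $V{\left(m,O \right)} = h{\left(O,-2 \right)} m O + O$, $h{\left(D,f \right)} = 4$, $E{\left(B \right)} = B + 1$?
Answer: $- \frac{54}{5} \approx -10.8$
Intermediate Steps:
$E{\left(B \right)} = 1 + B$
$V{\left(m,O \right)} = O + 4 O m$ ($V{\left(m,O \right)} = 4 m O + O = 4 O m + O = O + 4 O m$)
$o{\left(K \right)} = 10 - K$ ($o{\left(K \right)} = 11 - \left(1 + K\right) = 10 - K$)
$- o{\left(\frac{24}{V{\left(-4,2 \right)}} \right)} = - (10 - \frac{24}{2 \left(1 + 4 \left(-4\right)\right)}) = - (10 - \frac{24}{2 \left(1 - 16\right)}) = - (10 - \frac{24}{2 \left(-15\right)}) = - (10 - \frac{24}{-30}) = - (10 - 24 \left(- \frac{1}{30}\right)) = - (10 - - \frac{4}{5}) = - (10 + \frac{4}{5}) = \left(-1\right) \frac{54}{5} = - \frac{54}{5}$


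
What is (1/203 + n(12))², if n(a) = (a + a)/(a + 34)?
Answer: 6046681/21799561 ≈ 0.27738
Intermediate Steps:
n(a) = 2*a/(34 + a) (n(a) = (2*a)/(34 + a) = 2*a/(34 + a))
(1/203 + n(12))² = (1/203 + 2*12/(34 + 12))² = (1/203 + 2*12/46)² = (1/203 + 2*12*(1/46))² = (1/203 + 12/23)² = (2459/4669)² = 6046681/21799561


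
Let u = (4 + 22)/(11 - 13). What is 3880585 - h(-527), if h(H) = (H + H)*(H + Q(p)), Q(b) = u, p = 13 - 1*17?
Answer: 3311425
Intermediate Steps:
p = -4 (p = 13 - 17 = -4)
u = -13 (u = 26/(-2) = 26*(-1/2) = -13)
Q(b) = -13
h(H) = 2*H*(-13 + H) (h(H) = (H + H)*(H - 13) = (2*H)*(-13 + H) = 2*H*(-13 + H))
3880585 - h(-527) = 3880585 - 2*(-527)*(-13 - 527) = 3880585 - 2*(-527)*(-540) = 3880585 - 1*569160 = 3880585 - 569160 = 3311425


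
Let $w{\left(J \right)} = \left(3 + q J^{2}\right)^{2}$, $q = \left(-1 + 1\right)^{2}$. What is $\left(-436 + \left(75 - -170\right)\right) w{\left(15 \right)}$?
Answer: $-1719$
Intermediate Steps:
$q = 0$ ($q = 0^{2} = 0$)
$w{\left(J \right)} = 9$ ($w{\left(J \right)} = \left(3 + 0 J^{2}\right)^{2} = \left(3 + 0\right)^{2} = 3^{2} = 9$)
$\left(-436 + \left(75 - -170\right)\right) w{\left(15 \right)} = \left(-436 + \left(75 - -170\right)\right) 9 = \left(-436 + \left(75 + 170\right)\right) 9 = \left(-436 + 245\right) 9 = \left(-191\right) 9 = -1719$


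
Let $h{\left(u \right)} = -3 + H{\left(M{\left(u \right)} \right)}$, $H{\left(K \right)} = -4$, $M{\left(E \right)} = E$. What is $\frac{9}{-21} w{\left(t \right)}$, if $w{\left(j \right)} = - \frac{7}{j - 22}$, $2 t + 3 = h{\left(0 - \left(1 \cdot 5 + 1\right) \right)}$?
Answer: $- \frac{1}{9} \approx -0.11111$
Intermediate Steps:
$h{\left(u \right)} = -7$ ($h{\left(u \right)} = -3 - 4 = -7$)
$t = -5$ ($t = - \frac{3}{2} + \frac{1}{2} \left(-7\right) = - \frac{3}{2} - \frac{7}{2} = -5$)
$w{\left(j \right)} = - \frac{7}{-22 + j}$ ($w{\left(j \right)} = - \frac{7}{j - 22} = - \frac{7}{-22 + j}$)
$\frac{9}{-21} w{\left(t \right)} = \frac{9}{-21} \left(- \frac{7}{-22 - 5}\right) = 9 \left(- \frac{1}{21}\right) \left(- \frac{7}{-27}\right) = - \frac{3 \left(\left(-7\right) \left(- \frac{1}{27}\right)\right)}{7} = \left(- \frac{3}{7}\right) \frac{7}{27} = - \frac{1}{9}$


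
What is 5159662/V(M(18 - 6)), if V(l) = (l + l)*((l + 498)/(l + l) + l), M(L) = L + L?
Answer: 2579831/837 ≈ 3082.2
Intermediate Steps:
M(L) = 2*L
V(l) = 2*l*(l + (498 + l)/(2*l)) (V(l) = (2*l)*((498 + l)/((2*l)) + l) = (2*l)*((498 + l)*(1/(2*l)) + l) = (2*l)*((498 + l)/(2*l) + l) = (2*l)*(l + (498 + l)/(2*l)) = 2*l*(l + (498 + l)/(2*l)))
5159662/V(M(18 - 6)) = 5159662/(498 + 2*(18 - 6) + 2*(2*(18 - 6))²) = 5159662/(498 + 2*12 + 2*(2*12)²) = 5159662/(498 + 24 + 2*24²) = 5159662/(498 + 24 + 2*576) = 5159662/(498 + 24 + 1152) = 5159662/1674 = 5159662*(1/1674) = 2579831/837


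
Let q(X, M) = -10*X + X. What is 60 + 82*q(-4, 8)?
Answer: 3012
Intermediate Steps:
q(X, M) = -9*X
60 + 82*q(-4, 8) = 60 + 82*(-9*(-4)) = 60 + 82*36 = 60 + 2952 = 3012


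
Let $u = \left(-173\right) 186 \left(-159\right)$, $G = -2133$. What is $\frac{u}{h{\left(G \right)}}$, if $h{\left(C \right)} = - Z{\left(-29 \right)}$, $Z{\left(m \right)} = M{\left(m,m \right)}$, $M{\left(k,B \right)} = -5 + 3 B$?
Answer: $\frac{2558151}{46} \approx 55612.0$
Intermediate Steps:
$Z{\left(m \right)} = -5 + 3 m$
$h{\left(C \right)} = 92$ ($h{\left(C \right)} = - (-5 + 3 \left(-29\right)) = - (-5 - 87) = \left(-1\right) \left(-92\right) = 92$)
$u = 5116302$ ($u = \left(-32178\right) \left(-159\right) = 5116302$)
$\frac{u}{h{\left(G \right)}} = \frac{5116302}{92} = 5116302 \cdot \frac{1}{92} = \frac{2558151}{46}$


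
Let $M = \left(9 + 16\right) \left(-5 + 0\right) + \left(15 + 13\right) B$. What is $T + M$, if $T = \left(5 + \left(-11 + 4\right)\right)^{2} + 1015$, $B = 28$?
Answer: $1678$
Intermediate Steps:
$T = 1019$ ($T = \left(5 - 7\right)^{2} + 1015 = \left(-2\right)^{2} + 1015 = 4 + 1015 = 1019$)
$M = 659$ ($M = \left(9 + 16\right) \left(-5 + 0\right) + \left(15 + 13\right) 28 = 25 \left(-5\right) + 28 \cdot 28 = -125 + 784 = 659$)
$T + M = 1019 + 659 = 1678$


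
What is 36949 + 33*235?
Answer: 44704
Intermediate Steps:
36949 + 33*235 = 36949 + 7755 = 44704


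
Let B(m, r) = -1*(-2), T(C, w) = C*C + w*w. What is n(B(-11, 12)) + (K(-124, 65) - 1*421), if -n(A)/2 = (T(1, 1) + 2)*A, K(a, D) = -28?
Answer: -465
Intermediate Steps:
T(C, w) = C² + w²
B(m, r) = 2
n(A) = -8*A (n(A) = -2*((1² + 1²) + 2)*A = -2*((1 + 1) + 2)*A = -2*(2 + 2)*A = -8*A)
n(B(-11, 12)) + (K(-124, 65) - 1*421) = -8*2 + (-28 - 1*421) = -16 + (-28 - 421) = -16 - 449 = -465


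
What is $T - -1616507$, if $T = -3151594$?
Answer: $-1535087$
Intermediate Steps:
$T - -1616507 = -3151594 - -1616507 = -3151594 + 1616507 = -1535087$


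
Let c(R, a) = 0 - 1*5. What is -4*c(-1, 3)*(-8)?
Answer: -160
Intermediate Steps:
c(R, a) = -5 (c(R, a) = 0 - 5 = -5)
-4*c(-1, 3)*(-8) = -4*(-5)*(-8) = 20*(-8) = -160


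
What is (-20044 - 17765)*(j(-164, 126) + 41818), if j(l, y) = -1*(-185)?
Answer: -1588091427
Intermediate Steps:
j(l, y) = 185
(-20044 - 17765)*(j(-164, 126) + 41818) = (-20044 - 17765)*(185 + 41818) = -37809*42003 = -1588091427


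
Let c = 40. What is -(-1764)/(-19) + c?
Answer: -1004/19 ≈ -52.842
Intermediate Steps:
-(-1764)/(-19) + c = -(-1764)/(-19) + 40 = -(-1764)*(-1)/19 + 40 = -36*49/19 + 40 = -1764/19 + 40 = -1004/19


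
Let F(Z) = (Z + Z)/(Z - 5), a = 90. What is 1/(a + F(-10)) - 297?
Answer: -81375/274 ≈ -296.99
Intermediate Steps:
F(Z) = 2*Z/(-5 + Z) (F(Z) = (2*Z)/(-5 + Z) = 2*Z/(-5 + Z))
1/(a + F(-10)) - 297 = 1/(90 + 2*(-10)/(-5 - 10)) - 297 = 1/(90 + 2*(-10)/(-15)) - 297 = 1/(90 + 2*(-10)*(-1/15)) - 297 = 1/(90 + 4/3) - 297 = 1/(274/3) - 297 = 3/274 - 297 = -81375/274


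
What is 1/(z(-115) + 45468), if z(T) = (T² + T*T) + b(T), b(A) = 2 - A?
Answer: 1/72035 ≈ 1.3882e-5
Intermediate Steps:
z(T) = 2 - T + 2*T² (z(T) = (T² + T*T) + (2 - T) = (T² + T²) + (2 - T) = 2*T² + (2 - T) = 2 - T + 2*T²)
1/(z(-115) + 45468) = 1/((2 - 1*(-115) + 2*(-115)²) + 45468) = 1/((2 + 115 + 2*13225) + 45468) = 1/((2 + 115 + 26450) + 45468) = 1/(26567 + 45468) = 1/72035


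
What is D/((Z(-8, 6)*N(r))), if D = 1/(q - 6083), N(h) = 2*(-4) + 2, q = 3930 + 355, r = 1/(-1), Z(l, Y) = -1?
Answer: -1/10788 ≈ -9.2696e-5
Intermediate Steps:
r = -1 (r = 1*(-1) = -1)
q = 4285
N(h) = -6 (N(h) = -8 + 2 = -6)
D = -1/1798 (D = 1/(4285 - 6083) = 1/(-1798) = -1/1798 ≈ -0.00055617)
D/((Z(-8, 6)*N(r))) = -1/(1798*((-1*(-6)))) = -1/1798/6 = -1/1798*⅙ = -1/10788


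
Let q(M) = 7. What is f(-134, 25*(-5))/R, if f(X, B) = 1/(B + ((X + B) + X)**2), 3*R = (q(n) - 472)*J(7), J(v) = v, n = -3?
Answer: -1/167441540 ≈ -5.9722e-9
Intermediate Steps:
R = -1085 (R = ((7 - 472)*7)/3 = (-465*7)/3 = (1/3)*(-3255) = -1085)
f(X, B) = 1/(B + (B + 2*X)**2) (f(X, B) = 1/(B + ((B + X) + X)**2) = 1/(B + (B + 2*X)**2))
f(-134, 25*(-5))/R = 1/((25*(-5) + (25*(-5) + 2*(-134))**2)*(-1085)) = -1/1085/(-125 + (-125 - 268)**2) = -1/1085/(-125 + (-393)**2) = -1/1085/(-125 + 154449) = -1/1085/154324 = (1/154324)*(-1/1085) = -1/167441540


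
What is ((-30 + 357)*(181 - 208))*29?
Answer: -256041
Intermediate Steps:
((-30 + 357)*(181 - 208))*29 = (327*(-27))*29 = -8829*29 = -256041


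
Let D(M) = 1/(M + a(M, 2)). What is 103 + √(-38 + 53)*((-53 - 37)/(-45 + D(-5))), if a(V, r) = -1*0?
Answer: 103 + 225*√15/113 ≈ 110.71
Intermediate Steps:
a(V, r) = 0
D(M) = 1/M (D(M) = 1/(M + 0) = 1/M)
103 + √(-38 + 53)*((-53 - 37)/(-45 + D(-5))) = 103 + √(-38 + 53)*((-53 - 37)/(-45 + 1/(-5))) = 103 + √15*(-90/(-45 - ⅕)) = 103 + √15*(-90/(-226/5)) = 103 + √15*(-90*(-5/226)) = 103 + √15*(225/113) = 103 + 225*√15/113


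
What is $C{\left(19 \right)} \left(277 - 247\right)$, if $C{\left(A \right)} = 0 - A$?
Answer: $-570$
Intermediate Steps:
$C{\left(A \right)} = - A$
$C{\left(19 \right)} \left(277 - 247\right) = \left(-1\right) 19 \left(277 - 247\right) = \left(-19\right) 30 = -570$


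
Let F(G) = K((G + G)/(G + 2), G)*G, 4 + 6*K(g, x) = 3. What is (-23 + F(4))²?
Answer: 5041/9 ≈ 560.11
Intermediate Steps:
K(g, x) = -⅙ (K(g, x) = -⅔ + (⅙)*3 = -⅔ + ½ = -⅙)
F(G) = -G/6
(-23 + F(4))² = (-23 - ⅙*4)² = (-23 - ⅔)² = (-71/3)² = 5041/9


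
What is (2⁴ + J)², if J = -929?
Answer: 833569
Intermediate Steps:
(2⁴ + J)² = (2⁴ - 929)² = (16 - 929)² = (-913)² = 833569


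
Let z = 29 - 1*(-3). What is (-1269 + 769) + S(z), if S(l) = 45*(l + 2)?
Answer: 1030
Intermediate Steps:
z = 32 (z = 29 + 3 = 32)
S(l) = 90 + 45*l (S(l) = 45*(2 + l) = 90 + 45*l)
(-1269 + 769) + S(z) = (-1269 + 769) + (90 + 45*32) = -500 + (90 + 1440) = -500 + 1530 = 1030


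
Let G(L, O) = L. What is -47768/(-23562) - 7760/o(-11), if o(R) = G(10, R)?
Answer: -1302596/1683 ≈ -773.97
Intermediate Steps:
o(R) = 10
-47768/(-23562) - 7760/o(-11) = -47768/(-23562) - 7760/10 = -47768*(-1/23562) - 7760*⅒ = 3412/1683 - 776 = -1302596/1683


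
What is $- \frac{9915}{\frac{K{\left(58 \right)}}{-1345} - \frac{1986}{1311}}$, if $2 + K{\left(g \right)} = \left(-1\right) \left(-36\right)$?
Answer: $\frac{5827689975}{905248} \approx 6437.7$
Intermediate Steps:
$K{\left(g \right)} = 34$ ($K{\left(g \right)} = -2 - -36 = -2 + 36 = 34$)
$- \frac{9915}{\frac{K{\left(58 \right)}}{-1345} - \frac{1986}{1311}} = - \frac{9915}{\frac{34}{-1345} - \frac{1986}{1311}} = - \frac{9915}{34 \left(- \frac{1}{1345}\right) - \frac{662}{437}} = - \frac{9915}{- \frac{34}{1345} - \frac{662}{437}} = - \frac{9915}{- \frac{905248}{587765}} = \left(-9915\right) \left(- \frac{587765}{905248}\right) = \frac{5827689975}{905248}$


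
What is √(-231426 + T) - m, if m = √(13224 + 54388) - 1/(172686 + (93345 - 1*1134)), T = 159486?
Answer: 1/264897 - 2*√16903 + 2*I*√17985 ≈ -260.02 + 268.22*I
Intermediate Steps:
m = -1/264897 + 2*√16903 (m = √67612 - 1/(172686 + (93345 - 1134)) = 2*√16903 - 1/(172686 + 92211) = 2*√16903 - 1/264897 = -1/264897 + 2*√16903 ≈ 260.02)
√(-231426 + T) - m = √(-231426 + 159486) - (-1/264897 + 2*√16903) = √(-71940) + (1/264897 - 2*√16903) = 2*I*√17985 + (1/264897 - 2*√16903) = 1/264897 - 2*√16903 + 2*I*√17985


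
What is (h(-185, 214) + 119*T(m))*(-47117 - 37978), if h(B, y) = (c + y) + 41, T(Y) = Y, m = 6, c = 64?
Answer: -87903135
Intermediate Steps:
h(B, y) = 105 + y (h(B, y) = (64 + y) + 41 = 105 + y)
(h(-185, 214) + 119*T(m))*(-47117 - 37978) = ((105 + 214) + 119*6)*(-47117 - 37978) = (319 + 714)*(-85095) = 1033*(-85095) = -87903135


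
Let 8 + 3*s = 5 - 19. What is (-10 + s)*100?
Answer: -5200/3 ≈ -1733.3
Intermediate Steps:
s = -22/3 (s = -8/3 + (5 - 19)/3 = -8/3 + (1/3)*(-14) = -8/3 - 14/3 = -22/3 ≈ -7.3333)
(-10 + s)*100 = (-10 - 22/3)*100 = -52/3*100 = -5200/3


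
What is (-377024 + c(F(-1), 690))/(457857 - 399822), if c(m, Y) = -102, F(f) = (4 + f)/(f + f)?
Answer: -377126/58035 ≈ -6.4983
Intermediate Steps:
F(f) = (4 + f)/(2*f) (F(f) = (4 + f)/((2*f)) = (4 + f)*(1/(2*f)) = (4 + f)/(2*f))
(-377024 + c(F(-1), 690))/(457857 - 399822) = (-377024 - 102)/(457857 - 399822) = -377126/58035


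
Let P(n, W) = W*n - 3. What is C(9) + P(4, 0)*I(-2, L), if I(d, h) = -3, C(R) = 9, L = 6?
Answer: 18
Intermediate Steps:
P(n, W) = -3 + W*n
C(9) + P(4, 0)*I(-2, L) = 9 + (-3 + 0*4)*(-3) = 9 + (-3 + 0)*(-3) = 9 - 3*(-3) = 9 + 9 = 18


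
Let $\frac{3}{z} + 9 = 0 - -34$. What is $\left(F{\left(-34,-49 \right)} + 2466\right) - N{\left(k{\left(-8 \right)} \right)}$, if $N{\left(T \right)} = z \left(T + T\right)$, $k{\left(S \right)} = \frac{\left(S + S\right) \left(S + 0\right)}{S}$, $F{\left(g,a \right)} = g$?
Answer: $\frac{60896}{25} \approx 2435.8$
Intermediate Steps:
$z = \frac{3}{25}$ ($z = \frac{3}{-9 + \left(0 - -34\right)} = \frac{3}{-9 + \left(0 + 34\right)} = \frac{3}{-9 + 34} = \frac{3}{25} \approx 0.12$)
$k{\left(S \right)} = 2 S$ ($k{\left(S \right)} = \frac{2 S S}{S} = \frac{2 S^{2}}{S} = 2 S$)
$N{\left(T \right)} = \frac{6 T}{25}$ ($N{\left(T \right)} = \frac{3 \left(T + T\right)}{25} = \frac{3 \cdot 2 T}{25} = \frac{6 T}{25}$)
$\left(F{\left(-34,-49 \right)} + 2466\right) - N{\left(k{\left(-8 \right)} \right)} = \left(-34 + 2466\right) - \frac{6 \cdot 2 \left(-8\right)}{25} = 2432 - \frac{6}{25} \left(-16\right) = 2432 - - \frac{96}{25} = 2432 + \frac{96}{25} = \frac{60896}{25}$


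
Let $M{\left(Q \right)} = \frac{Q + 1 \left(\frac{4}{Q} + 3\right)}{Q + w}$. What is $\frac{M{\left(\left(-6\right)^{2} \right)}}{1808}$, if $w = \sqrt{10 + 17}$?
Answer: $\frac{88}{143397} - \frac{22 \sqrt{3}}{430191} \approx 0.0005251$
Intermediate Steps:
$w = 3 \sqrt{3}$ ($w = \sqrt{27} = 3 \sqrt{3} \approx 5.1962$)
$M{\left(Q \right)} = \frac{3 + Q + \frac{4}{Q}}{Q + 3 \sqrt{3}}$ ($M{\left(Q \right)} = \frac{Q + 1 \left(\frac{4}{Q} + 3\right)}{Q + 3 \sqrt{3}} = \frac{Q + 1 \left(3 + \frac{4}{Q}\right)}{Q + 3 \sqrt{3}} = \frac{Q + \left(3 + \frac{4}{Q}\right)}{Q + 3 \sqrt{3}} = \frac{3 + Q + \frac{4}{Q}}{Q + 3 \sqrt{3}}$)
$\frac{M{\left(\left(-6\right)^{2} \right)}}{1808} = \frac{\frac{1}{\left(-6\right)^{2}} \frac{1}{\left(-6\right)^{2} + 3 \sqrt{3}} \left(4 + \left(\left(-6\right)^{2}\right)^{2} + 3 \left(-6\right)^{2}\right)}{1808} = \frac{4 + 36^{2} + 3 \cdot 36}{36 \left(36 + 3 \sqrt{3}\right)} \frac{1}{1808} = \frac{4 + 1296 + 108}{36 \left(36 + 3 \sqrt{3}\right)} \frac{1}{1808} = \frac{1}{36} \frac{1}{36 + 3 \sqrt{3}} \cdot 1408 \cdot \frac{1}{1808} = \frac{352}{9 \left(36 + 3 \sqrt{3}\right)} \frac{1}{1808} = \frac{22}{1017 \left(36 + 3 \sqrt{3}\right)}$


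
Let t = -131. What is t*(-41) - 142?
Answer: 5229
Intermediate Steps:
t*(-41) - 142 = -131*(-41) - 142 = 5371 - 142 = 5229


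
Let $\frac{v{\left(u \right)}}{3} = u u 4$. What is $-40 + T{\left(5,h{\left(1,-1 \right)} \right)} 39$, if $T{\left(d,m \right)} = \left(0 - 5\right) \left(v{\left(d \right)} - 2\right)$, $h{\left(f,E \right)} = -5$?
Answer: $-58150$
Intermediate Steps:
$v{\left(u \right)} = 12 u^{2}$ ($v{\left(u \right)} = 3 u u 4 = 3 u^{2} \cdot 4 = 3 \cdot 4 u^{2} = 12 u^{2}$)
$T{\left(d,m \right)} = 10 - 60 d^{2}$ ($T{\left(d,m \right)} = \left(0 - 5\right) \left(12 d^{2} - 2\right) = - 5 \left(-2 + 12 d^{2}\right) = 10 - 60 d^{2}$)
$-40 + T{\left(5,h{\left(1,-1 \right)} \right)} 39 = -40 + \left(10 - 60 \cdot 5^{2}\right) 39 = -40 + \left(10 - 1500\right) 39 = -40 - 58110 = -58150$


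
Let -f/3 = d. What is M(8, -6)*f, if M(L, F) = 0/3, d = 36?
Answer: 0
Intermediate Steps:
f = -108 (f = -3*36 = -108)
M(L, F) = 0 (M(L, F) = 0*(⅓) = 0)
M(8, -6)*f = 0*(-108) = 0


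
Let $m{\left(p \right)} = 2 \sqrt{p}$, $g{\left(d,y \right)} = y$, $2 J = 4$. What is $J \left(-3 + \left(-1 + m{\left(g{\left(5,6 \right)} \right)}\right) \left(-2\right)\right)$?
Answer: $-2 - 8 \sqrt{6} \approx -21.596$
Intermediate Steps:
$J = 2$ ($J = \frac{1}{2} \cdot 4 = 2$)
$J \left(-3 + \left(-1 + m{\left(g{\left(5,6 \right)} \right)}\right) \left(-2\right)\right) = 2 \left(-3 + \left(-1 + 2 \sqrt{6}\right) \left(-2\right)\right) = 2 \left(-3 + \left(2 - 4 \sqrt{6}\right)\right) = 2 \left(-1 - 4 \sqrt{6}\right) = -2 - 8 \sqrt{6}$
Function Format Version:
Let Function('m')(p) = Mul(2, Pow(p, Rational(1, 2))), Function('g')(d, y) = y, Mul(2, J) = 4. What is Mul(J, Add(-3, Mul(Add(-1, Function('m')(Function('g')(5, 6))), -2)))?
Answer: Add(-2, Mul(-8, Pow(6, Rational(1, 2)))) ≈ -21.596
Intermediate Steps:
J = 2 (J = Mul(Rational(1, 2), 4) = 2)
Mul(J, Add(-3, Mul(Add(-1, Function('m')(Function('g')(5, 6))), -2))) = Mul(2, Add(-3, Mul(Add(-1, Mul(2, Pow(6, Rational(1, 2)))), -2))) = Mul(2, Add(-3, Add(2, Mul(-4, Pow(6, Rational(1, 2)))))) = Mul(2, Add(-1, Mul(-4, Pow(6, Rational(1, 2))))) = Add(-2, Mul(-8, Pow(6, Rational(1, 2))))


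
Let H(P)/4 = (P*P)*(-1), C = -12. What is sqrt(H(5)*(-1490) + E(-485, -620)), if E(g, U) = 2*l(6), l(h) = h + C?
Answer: 2*sqrt(37247) ≈ 385.99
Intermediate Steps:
H(P) = -4*P**2 (H(P) = 4*((P*P)*(-1)) = 4*(P**2*(-1)) = 4*(-P**2) = -4*P**2)
l(h) = -12 + h (l(h) = h - 12 = -12 + h)
E(g, U) = -12 (E(g, U) = 2*(-12 + 6) = 2*(-6) = -12)
sqrt(H(5)*(-1490) + E(-485, -620)) = sqrt(-4*5**2*(-1490) - 12) = sqrt(-4*25*(-1490) - 12) = sqrt(-100*(-1490) - 12) = sqrt(149000 - 12) = sqrt(148988) = 2*sqrt(37247)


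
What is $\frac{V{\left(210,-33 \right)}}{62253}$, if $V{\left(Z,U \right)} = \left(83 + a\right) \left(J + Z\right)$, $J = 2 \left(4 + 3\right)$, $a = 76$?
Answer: $\frac{11872}{20751} \approx 0.57212$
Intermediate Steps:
$J = 14$ ($J = 2 \cdot 7 = 14$)
$V{\left(Z,U \right)} = 2226 + 159 Z$ ($V{\left(Z,U \right)} = \left(83 + 76\right) \left(14 + Z\right) = 159 \left(14 + Z\right) = 2226 + 159 Z$)
$\frac{V{\left(210,-33 \right)}}{62253} = \frac{2226 + 159 \cdot 210}{62253} = \left(2226 + 33390\right) \frac{1}{62253} = 35616 \cdot \frac{1}{62253} = \frac{11872}{20751}$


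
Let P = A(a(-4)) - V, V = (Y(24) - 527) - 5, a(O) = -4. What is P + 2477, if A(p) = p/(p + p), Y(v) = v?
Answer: 5971/2 ≈ 2985.5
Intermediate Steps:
V = -508 (V = (24 - 527) - 5 = -503 - 5 = -508)
A(p) = 1/2 (A(p) = p/((2*p)) = p*(1/(2*p)) = 1/2)
P = 1017/2 (P = 1/2 - 1*(-508) = 1/2 + 508 = 1017/2 ≈ 508.50)
P + 2477 = 1017/2 + 2477 = 5971/2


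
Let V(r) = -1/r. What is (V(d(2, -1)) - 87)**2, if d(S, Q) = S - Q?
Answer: 68644/9 ≈ 7627.1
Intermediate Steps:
(V(d(2, -1)) - 87)**2 = (-1/(2 - 1*(-1)) - 87)**2 = (-1/(2 + 1) - 87)**2 = (-1/3 - 87)**2 = (-262/3)**2 = 68644/9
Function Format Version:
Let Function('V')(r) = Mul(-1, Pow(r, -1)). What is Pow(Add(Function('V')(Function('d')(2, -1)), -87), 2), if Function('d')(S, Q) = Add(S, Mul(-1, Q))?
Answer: Rational(68644, 9) ≈ 7627.1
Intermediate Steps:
Pow(Add(Function('V')(Function('d')(2, -1)), -87), 2) = Pow(Add(Mul(-1, Pow(Add(2, Mul(-1, -1)), -1)), -87), 2) = Pow(Add(Mul(-1, Pow(Add(2, 1), -1)), -87), 2) = Pow(Add(Mul(-1, Pow(3, -1)), -87), 2) = Pow(Add(Mul(-1, Rational(1, 3)), -87), 2) = Pow(Add(Rational(-1, 3), -87), 2) = Pow(Rational(-262, 3), 2) = Rational(68644, 9)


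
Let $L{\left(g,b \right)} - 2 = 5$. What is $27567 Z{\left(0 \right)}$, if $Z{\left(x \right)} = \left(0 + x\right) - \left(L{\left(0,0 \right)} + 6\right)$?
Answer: $-358371$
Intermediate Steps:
$L{\left(g,b \right)} = 7$ ($L{\left(g,b \right)} = 2 + 5 = 7$)
$Z{\left(x \right)} = -13 + x$ ($Z{\left(x \right)} = \left(0 + x\right) - \left(7 + 6\right) = x - 13 = -13 + x$)
$27567 Z{\left(0 \right)} = 27567 \left(-13 + 0\right) = 27567 \left(-13\right) = -358371$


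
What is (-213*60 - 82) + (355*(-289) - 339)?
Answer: -115796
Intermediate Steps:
(-213*60 - 82) + (355*(-289) - 339) = (-12780 - 82) + (-102595 - 339) = -12862 - 102934 = -115796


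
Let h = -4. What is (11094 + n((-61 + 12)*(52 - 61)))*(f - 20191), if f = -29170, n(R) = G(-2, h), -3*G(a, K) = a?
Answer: -1642931524/3 ≈ -5.4764e+8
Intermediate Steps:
G(a, K) = -a/3
n(R) = 2/3 (n(R) = -1/3*(-2) = 2/3)
(11094 + n((-61 + 12)*(52 - 61)))*(f - 20191) = (11094 + 2/3)*(-29170 - 20191) = (33284/3)*(-49361) = -1642931524/3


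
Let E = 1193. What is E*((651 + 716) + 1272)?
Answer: 3148327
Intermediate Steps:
E*((651 + 716) + 1272) = 1193*((651 + 716) + 1272) = 1193*(1367 + 1272) = 1193*2639 = 3148327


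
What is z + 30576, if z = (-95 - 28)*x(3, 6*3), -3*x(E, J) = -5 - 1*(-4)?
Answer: 30535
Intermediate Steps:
x(E, J) = ⅓ (x(E, J) = -(-5 - 1*(-4))/3 = -(-5 + 4)/3 = -⅓*(-1) = ⅓)
z = -41 (z = (-95 - 28)*(⅓) = -123*⅓ = -41)
z + 30576 = -41 + 30576 = 30535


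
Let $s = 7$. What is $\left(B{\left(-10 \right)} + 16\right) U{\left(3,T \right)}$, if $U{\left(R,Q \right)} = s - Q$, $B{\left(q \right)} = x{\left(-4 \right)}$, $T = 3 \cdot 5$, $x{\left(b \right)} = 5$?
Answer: $-168$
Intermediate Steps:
$T = 15$
$B{\left(q \right)} = 5$
$U{\left(R,Q \right)} = 7 - Q$
$\left(B{\left(-10 \right)} + 16\right) U{\left(3,T \right)} = \left(5 + 16\right) \left(7 - 15\right) = 21 \left(7 - 15\right) = 21 \left(-8\right) = -168$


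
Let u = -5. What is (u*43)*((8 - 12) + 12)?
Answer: -1720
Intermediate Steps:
(u*43)*((8 - 12) + 12) = (-5*43)*((8 - 12) + 12) = -215*(-4 + 12) = -215*8 = -1720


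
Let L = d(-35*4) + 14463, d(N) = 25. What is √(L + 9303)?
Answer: √23791 ≈ 154.24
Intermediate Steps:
L = 14488 (L = 25 + 14463 = 14488)
√(L + 9303) = √(14488 + 9303) = √23791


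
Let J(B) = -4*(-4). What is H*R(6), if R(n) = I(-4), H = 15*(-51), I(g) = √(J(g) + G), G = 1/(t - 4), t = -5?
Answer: -255*√143 ≈ -3049.4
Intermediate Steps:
J(B) = 16
G = -⅑ (G = 1/(-5 - 4) = 1/(-9) = -⅑ ≈ -0.11111)
I(g) = √143/3 (I(g) = √(16 - ⅑) = √(143/9) = √143/3)
H = -765
R(n) = √143/3
H*R(6) = -255*√143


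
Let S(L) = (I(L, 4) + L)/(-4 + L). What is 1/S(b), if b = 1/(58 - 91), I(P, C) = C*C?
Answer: -133/527 ≈ -0.25237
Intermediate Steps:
I(P, C) = C²
b = -1/33 (b = 1/(-33) = -1/33 ≈ -0.030303)
S(L) = (16 + L)/(-4 + L) (S(L) = (4² + L)/(-4 + L) = (16 + L)/(-4 + L))
1/S(b) = 1/((16 - 1/33)/(-4 - 1/33)) = 1/((527/33)/(-133/33)) = 1/(-33/133*527/33) = 1/(-527/133) = -133/527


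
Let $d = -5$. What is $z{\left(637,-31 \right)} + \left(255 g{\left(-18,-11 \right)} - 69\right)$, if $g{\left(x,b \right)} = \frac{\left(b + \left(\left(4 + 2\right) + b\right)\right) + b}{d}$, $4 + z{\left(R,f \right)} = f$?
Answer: $1273$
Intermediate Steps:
$z{\left(R,f \right)} = -4 + f$
$g{\left(x,b \right)} = - \frac{6}{5} - \frac{3 b}{5}$ ($g{\left(x,b \right)} = \frac{\left(b + \left(\left(4 + 2\right) + b\right)\right) + b}{-5} = - \frac{\left(b + \left(6 + b\right)\right) + b}{5} = - \frac{\left(6 + 2 b\right) + b}{5} = - \frac{6 + 3 b}{5} = - \frac{6}{5} - \frac{3 b}{5}$)
$z{\left(637,-31 \right)} + \left(255 g{\left(-18,-11 \right)} - 69\right) = \left(-4 - 31\right) + \left(255 \left(- \frac{6}{5} - - \frac{33}{5}\right) - 69\right) = -35 + \left(255 \left(- \frac{6}{5} + \frac{33}{5}\right) + \left(-142 + 73\right)\right) = -35 + \left(255 \cdot \frac{27}{5} - 69\right) = -35 + \left(1377 - 69\right) = -35 + 1308 = 1273$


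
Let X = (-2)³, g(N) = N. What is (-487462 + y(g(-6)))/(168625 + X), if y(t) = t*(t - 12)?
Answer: -487354/168617 ≈ -2.8903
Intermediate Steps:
y(t) = t*(-12 + t)
X = -8
(-487462 + y(g(-6)))/(168625 + X) = (-487462 - 6*(-12 - 6))/(168625 - 8) = (-487462 - 6*(-18))/168617 = (-487462 + 108)*(1/168617) = -487354*1/168617 = -487354/168617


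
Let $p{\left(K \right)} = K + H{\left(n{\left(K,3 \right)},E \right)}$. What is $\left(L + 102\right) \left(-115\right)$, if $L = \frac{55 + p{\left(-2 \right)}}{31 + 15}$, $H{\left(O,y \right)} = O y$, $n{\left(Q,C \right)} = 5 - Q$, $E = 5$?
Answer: $-11950$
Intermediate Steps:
$p{\left(K \right)} = 25 - 4 K$ ($p{\left(K \right)} = K + \left(5 - K\right) 5 = K - \left(-25 + 5 K\right) = 25 - 4 K$)
$L = \frac{44}{23}$ ($L = \frac{55 + \left(25 - -8\right)}{31 + 15} = \frac{55 + \left(25 + 8\right)}{46} = \left(55 + 33\right) \frac{1}{46} = 88 \cdot \frac{1}{46} = \frac{44}{23} \approx 1.913$)
$\left(L + 102\right) \left(-115\right) = \left(\frac{44}{23} + 102\right) \left(-115\right) = \frac{2390}{23} \left(-115\right) = -11950$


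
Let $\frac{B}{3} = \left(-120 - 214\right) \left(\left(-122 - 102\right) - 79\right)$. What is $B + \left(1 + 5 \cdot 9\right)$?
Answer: $303652$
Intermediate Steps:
$B = 303606$ ($B = 3 \left(-120 - 214\right) \left(\left(-122 - 102\right) - 79\right) = 3 \left(- 334 \left(\left(-122 - 102\right) - 79\right)\right) = 3 \left(- 334 \left(-224 - 79\right)\right) = 3 \left(\left(-334\right) \left(-303\right)\right) = 3 \cdot 101202 = 303606$)
$B + \left(1 + 5 \cdot 9\right) = 303606 + \left(1 + 5 \cdot 9\right) = 303606 + \left(1 + 45\right) = 303606 + 46 = 303652$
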